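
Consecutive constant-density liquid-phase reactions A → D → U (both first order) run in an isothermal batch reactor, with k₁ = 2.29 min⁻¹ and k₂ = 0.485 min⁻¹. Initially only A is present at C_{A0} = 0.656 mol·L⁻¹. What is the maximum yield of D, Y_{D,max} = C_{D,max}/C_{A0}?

0.659

For a first-order series the maximum intermediate yield is C_{D,max}/C_{A0} = (k₁/k₂)^[k₂/(k₂−k₁)].
= (2.29/0.485)^(0.485/(0.485−2.29)) = (4.722)^(-0.2687) = 0.6590.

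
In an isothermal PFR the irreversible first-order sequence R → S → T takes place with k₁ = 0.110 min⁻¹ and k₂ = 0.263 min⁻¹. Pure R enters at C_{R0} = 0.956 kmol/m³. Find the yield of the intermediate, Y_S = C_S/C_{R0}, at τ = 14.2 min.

The intermediate concentration in a first-order A→B→C sequence is C_S = k₁C_{R0}(e^(−k₁τ) − e^(−k₂τ))/(k₂−k₁).
e^(−k₁τ) = e^(−0.110×14.2) = e^(−1.562) = 0.2097; e^(−k₂τ) = e^(−3.735) = 0.02388.
C_S = 0.110×0.956/(0.263−0.110) × (0.2097−0.02388) = 0.6873×0.1858 = 0.1277 kmol/m³.
Y_S = C_S/C_{R0} = 0.1277/0.956 = 0.134.

0.134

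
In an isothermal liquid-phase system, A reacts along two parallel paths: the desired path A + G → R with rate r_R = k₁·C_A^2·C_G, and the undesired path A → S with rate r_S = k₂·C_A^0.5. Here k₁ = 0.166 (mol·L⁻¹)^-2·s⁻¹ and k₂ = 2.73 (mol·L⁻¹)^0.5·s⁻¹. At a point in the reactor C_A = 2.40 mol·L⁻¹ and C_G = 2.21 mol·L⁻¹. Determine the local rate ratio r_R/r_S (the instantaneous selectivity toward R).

0.500

S_{R/S} = r_R/r_S = (k₁·C_A^2·C_G)/(k₂·C_A^0.5) = (k₁/k₂)·C_A^1.5·C_G.
= (0.166×2.400^2×2.210) / (2.73×2.400^0.5) = 2.113/4.229 = 0.500.
Since the desired path is higher order in A, keeping C_A high (PFR or concentrated feed) favours R.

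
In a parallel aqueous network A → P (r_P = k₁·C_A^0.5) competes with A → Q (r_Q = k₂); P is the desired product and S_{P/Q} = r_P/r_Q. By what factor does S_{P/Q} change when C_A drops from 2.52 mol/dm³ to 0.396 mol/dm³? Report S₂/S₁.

0.396

S_{P/Q} = (k₁/k₂)·C_A^0.5, so S₂/S₁ = (C_{A,2}/C_{A,1})^0.5.
= (0.396/2.52)^0.5 = (0.1571)^0.5 = 0.396.
Selectivity toward P falls as C_A falls — high-concentration operation is favoured.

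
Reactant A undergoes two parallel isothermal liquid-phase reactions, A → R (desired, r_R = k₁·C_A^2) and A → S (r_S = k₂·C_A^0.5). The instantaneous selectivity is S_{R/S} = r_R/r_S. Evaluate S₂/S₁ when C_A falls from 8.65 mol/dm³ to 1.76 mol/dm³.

S_{R/S} = (k₁/k₂)·C_A^1.5, so S₂/S₁ = (C_{A,2}/C_{A,1})^1.5.
= (1.76/8.65)^1.5 = (0.2035)^1.5 = 0.0918.
Selectivity toward R falls as C_A falls — high-concentration operation is favoured.

0.0918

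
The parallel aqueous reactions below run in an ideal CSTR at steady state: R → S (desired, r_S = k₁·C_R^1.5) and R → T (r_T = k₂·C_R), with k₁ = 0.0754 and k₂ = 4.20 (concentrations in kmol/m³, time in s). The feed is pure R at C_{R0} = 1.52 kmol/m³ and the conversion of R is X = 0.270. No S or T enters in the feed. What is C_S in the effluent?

Exit C_R = C_{R0}(1−X) = 1.52×0.730 = 1.110 kmol/m³.
A CSTR operates uniformly at the exit composition, giving r_S = 0.08813 and r_T = 4.660 (each k·C_R^n at C_R = 1.110).
Fraction of consumed R going to S: r_S/(r_S+r_T) = 0.01856.
C_S = 0.01856·C_{R0}·X = 0.01856×1.52×0.270 = 0.00762 kmol/m³.

0.00762 kmol/m³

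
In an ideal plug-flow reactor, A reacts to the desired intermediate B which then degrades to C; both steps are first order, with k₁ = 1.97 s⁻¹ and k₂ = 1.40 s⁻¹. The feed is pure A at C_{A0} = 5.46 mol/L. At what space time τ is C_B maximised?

0.599 s

Setting dC_B/dτ = 0 gives τ_opt = ln(k₂/k₁)/(k₂−k₁).
= ln(1.40/1.97)/(1.40−1.97) = ln(0.7107)/-0.5700 = -0.3416/-0.5700 = 0.599 s.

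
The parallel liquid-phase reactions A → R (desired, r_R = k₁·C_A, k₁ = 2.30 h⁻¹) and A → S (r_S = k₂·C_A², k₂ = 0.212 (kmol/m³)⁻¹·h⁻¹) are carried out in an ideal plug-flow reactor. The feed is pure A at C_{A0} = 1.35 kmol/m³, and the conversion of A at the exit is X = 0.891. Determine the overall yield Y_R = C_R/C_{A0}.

C_A = C_{A0}(1−X) = 0.1472 kmol/m³.
Along a PFR/batch, dC_R/dC_A = −r_R/(r_R+r_S) = −k₁/(k₁+k₂·C_A).
Integrating from C_{A0} to C_A: C_R = (2.30/0.212)·ln[(2.30+0.212·1.35)/(2.30+0.212·0.147)] = 10.85·ln(2.586/2.331) = 1.126 kmol/m³.
Y_R = C_R/C_{A0} = 1.126/1.35 = 0.834.

0.834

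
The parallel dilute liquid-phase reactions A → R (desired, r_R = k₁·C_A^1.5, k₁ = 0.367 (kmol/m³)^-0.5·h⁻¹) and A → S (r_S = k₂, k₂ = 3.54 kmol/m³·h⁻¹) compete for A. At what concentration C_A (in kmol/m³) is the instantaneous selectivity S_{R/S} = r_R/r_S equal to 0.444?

2.64 kmol/m³

S_{R/S} = (k₁/k₂)·C_A^1.5 ⇒ C_A = (S·k₂/k₁)^(1/1.5).
= (0.444×3.54/0.367)^(0.6667) = (4.283)^(0.6667) = 2.64 kmol/m³.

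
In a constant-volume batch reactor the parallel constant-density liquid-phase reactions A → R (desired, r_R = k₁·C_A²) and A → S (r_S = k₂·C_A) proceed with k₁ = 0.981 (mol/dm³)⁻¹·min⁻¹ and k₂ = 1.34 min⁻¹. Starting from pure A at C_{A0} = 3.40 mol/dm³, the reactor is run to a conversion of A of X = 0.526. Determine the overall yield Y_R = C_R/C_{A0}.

C_A = C_{A0}(1−X) = 1.612 mol/dm³.
Along a PFR/batch, dC_S/dC_A = −r_S/(r_R+r_S) = −k₂/(k₂+k₁·C_A).
Integrating from C_{A0} to C_A: C_S = (1.34/0.981)·ln[(1.34+0.981·3.40)/(1.34+0.981·1.61)] = 1.366·ln(4.675/2.921) = 0.6425 mol/dm³.
Then C_R = (C_{A0}−C_A) − C_S = 1.788 − 0.6425 = 1.146 mol/dm³.
Y_R = C_R/C_{A0} = 1.146/3.40 = 0.337.

0.337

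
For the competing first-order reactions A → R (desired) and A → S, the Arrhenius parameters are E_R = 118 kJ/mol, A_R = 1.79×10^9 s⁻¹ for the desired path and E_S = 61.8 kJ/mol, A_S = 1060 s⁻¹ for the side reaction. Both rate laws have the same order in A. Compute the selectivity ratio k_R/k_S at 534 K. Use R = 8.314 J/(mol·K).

Since both paths have the same order in A, the concentration cancels and S_{R/S} = k_R/k_S = (A_R/A_S)·exp[(E_S−E_R)/(RT)].
(E_S−E_R)/(RT) = (61.8−118)×10³/(8.314×534) = -56200/4440 = -12.66.
k_R/k_S = (1.79×10^9/1060)·exp(-12.66) = 1.689×10^6 × 3.180×10^-6 = 5.37.

5.37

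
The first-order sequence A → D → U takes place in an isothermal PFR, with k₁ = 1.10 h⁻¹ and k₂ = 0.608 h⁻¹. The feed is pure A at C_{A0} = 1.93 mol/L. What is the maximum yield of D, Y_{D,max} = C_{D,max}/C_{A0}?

0.481

For a first-order series the maximum intermediate yield is C_{D,max}/C_{A0} = (k₁/k₂)^[k₂/(k₂−k₁)].
= (1.10/0.608)^(0.608/(0.608−1.10)) = (1.809)^(-1.236) = 0.4806.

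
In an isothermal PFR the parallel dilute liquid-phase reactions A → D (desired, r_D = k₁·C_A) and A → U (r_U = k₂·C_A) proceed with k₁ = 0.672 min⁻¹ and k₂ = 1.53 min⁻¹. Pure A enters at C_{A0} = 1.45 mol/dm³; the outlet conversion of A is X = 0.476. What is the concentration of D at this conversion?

C_A = C_{A0}(1−X) = 0.7598 mol/dm³.
Both paths are first order in A, so the instantaneous fraction to D is constant: dC_D/d(−C_A) = k₁/(k₁+k₂) = 0.3052.
C_D = 0.3052·(C_{A0}−C_A) = 0.3052×0.6902 = 0.211 mol/dm³.

0.211 mol/dm³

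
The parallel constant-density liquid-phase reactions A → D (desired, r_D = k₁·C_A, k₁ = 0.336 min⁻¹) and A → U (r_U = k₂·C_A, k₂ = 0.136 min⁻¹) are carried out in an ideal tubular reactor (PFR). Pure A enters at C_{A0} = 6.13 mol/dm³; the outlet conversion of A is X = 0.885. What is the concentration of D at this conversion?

C_A = C_{A0}(1−X) = 0.7049 mol/dm³.
Both paths are first order in A, so the instantaneous fraction to D is constant: dC_D/d(−C_A) = k₁/(k₁+k₂) = 0.7119.
C_D = 0.7119·(C_{A0}−C_A) = 0.7119×5.425 = 3.86 mol/dm³.

3.86 mol/dm³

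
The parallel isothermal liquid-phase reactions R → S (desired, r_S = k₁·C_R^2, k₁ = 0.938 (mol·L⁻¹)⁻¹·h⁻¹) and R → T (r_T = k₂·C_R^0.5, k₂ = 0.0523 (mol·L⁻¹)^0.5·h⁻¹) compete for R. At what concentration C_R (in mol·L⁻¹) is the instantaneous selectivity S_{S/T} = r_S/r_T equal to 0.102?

S_{S/T} = (k₁/k₂)·C_R^1.5 ⇒ C_R = (S·k₂/k₁)^(1/1.5).
= (0.102×0.0523/0.938)^(0.6667) = (0.005687)^(0.6667) = 0.0319 mol·L⁻¹.

0.0319 mol·L⁻¹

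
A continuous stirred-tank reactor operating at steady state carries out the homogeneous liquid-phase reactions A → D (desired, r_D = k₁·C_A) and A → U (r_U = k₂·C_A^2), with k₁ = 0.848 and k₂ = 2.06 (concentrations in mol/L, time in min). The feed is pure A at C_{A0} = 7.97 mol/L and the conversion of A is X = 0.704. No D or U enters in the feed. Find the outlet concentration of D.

0.834 mol/L

Exit C_A = C_{A0}(1−X) = 7.97×0.296 = 2.359 mol/L.
Rates in a CSTR are evaluated at the outlet concentration: r_D = 0.848×2.359 = 2.001, r_U = 2.06×2.359^2 = 11.46.
Fraction of consumed A going to D: r_D/(r_D+r_U) = 0.1486.
C_D = 0.1486·C_{A0}·X = 0.1486×7.97×0.704 = 0.834 mol/L.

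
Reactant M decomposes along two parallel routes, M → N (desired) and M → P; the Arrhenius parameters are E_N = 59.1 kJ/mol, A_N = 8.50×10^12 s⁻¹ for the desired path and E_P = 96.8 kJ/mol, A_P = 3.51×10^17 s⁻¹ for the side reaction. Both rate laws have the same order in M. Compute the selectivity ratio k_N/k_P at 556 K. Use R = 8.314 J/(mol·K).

0.0843

Since both paths have the same order in M, the concentration cancels and S_{N/P} = k_N/k_P = (A_N/A_P)·exp[(E_P−E_N)/(RT)].
(E_P−E_N)/(RT) = (96.8−59.1)×10³/(8.314×556) = 37700/4623 = 8.156.
k_N/k_P = (8.50×10^12/3.51×10^17)·exp(8.156) = 2.422×10^-5 × 3483 = 0.0843.
Since E_N < E_P, lowering the temperature improves selectivity toward N.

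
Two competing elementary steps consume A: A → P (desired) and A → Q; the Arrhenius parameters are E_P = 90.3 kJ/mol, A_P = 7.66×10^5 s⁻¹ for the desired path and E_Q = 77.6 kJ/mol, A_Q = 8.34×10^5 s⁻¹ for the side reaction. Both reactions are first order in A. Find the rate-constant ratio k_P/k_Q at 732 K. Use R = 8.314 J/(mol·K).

0.114

Since both paths have the same order in A, the concentration cancels and S_{P/Q} = k_P/k_Q = (A_P/A_Q)·exp[(E_Q−E_P)/(RT)].
(E_Q−E_P)/(RT) = (77.6−90.3)×10³/(8.314×732) = -12700/6086 = -2.087.
k_P/k_Q = (7.66×10^5/8.34×10^5)·exp(-2.087) = 0.9185 × 0.1241 = 0.114.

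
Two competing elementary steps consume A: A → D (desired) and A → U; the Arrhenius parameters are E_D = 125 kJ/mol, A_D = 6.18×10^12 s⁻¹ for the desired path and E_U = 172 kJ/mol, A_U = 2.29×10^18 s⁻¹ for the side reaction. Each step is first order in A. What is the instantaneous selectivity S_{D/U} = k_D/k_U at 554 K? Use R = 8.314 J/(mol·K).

0.0729

Since both paths have the same order in A, the concentration cancels and S_{D/U} = k_D/k_U = (A_D/A_U)·exp[(E_U−E_D)/(RT)].
(E_U−E_D)/(RT) = (172−125)×10³/(8.314×554) = 47000/4606 = 10.20.
k_D/k_U = (6.18×10^12/2.29×10^18)·exp(10.20) = 2.699×10^-6 × 27016 = 0.0729.
Since E_D < E_U, lowering the temperature improves selectivity toward D.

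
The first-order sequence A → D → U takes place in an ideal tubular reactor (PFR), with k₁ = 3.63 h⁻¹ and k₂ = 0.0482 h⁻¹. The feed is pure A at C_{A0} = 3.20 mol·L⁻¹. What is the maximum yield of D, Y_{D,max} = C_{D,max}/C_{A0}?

Evaluating C_D at τ_opt = ln(k₂/k₁)/(k₂−k₁) gives C_{D,max}/C_{A0} = (k₁/k₂)^[k₂/(k₂−k₁)].
= (3.63/0.0482)^(0.0482/(0.0482−3.63)) = (75.31)^(-0.01346) = 0.9435.

0.944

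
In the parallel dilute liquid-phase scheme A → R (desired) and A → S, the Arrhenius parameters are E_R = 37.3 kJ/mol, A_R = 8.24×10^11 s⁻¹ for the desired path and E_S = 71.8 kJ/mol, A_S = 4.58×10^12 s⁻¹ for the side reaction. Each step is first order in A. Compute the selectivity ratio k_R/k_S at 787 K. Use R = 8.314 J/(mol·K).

k_R/k_S = (A_R/A_S)·exp[−(E_R−E_S)/(RT)] = (A_R/A_S)·exp[(E_S−E_R)/(RT)].
(E_S−E_R)/(RT) = (71.8−37.3)×10³/(8.314×787) = 34500/6543 = 5.273.
k_R/k_S = (8.24×10^11/4.58×10^12)·exp(5.273) = 0.1799 × 194.9 = 35.1.

35.1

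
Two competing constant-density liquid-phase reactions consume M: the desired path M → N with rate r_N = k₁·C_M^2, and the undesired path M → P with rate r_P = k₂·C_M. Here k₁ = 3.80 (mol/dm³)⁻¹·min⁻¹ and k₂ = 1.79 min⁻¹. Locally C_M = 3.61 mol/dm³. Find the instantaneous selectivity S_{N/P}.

S_{N/P} = r_N/r_P = (k₁·C_M^2)/(k₂·C_M) = (k₁/k₂)·C_M.
= (3.80×3.610^2) / (1.79×3.610) = 49.52/6.462 = 7.66.

7.66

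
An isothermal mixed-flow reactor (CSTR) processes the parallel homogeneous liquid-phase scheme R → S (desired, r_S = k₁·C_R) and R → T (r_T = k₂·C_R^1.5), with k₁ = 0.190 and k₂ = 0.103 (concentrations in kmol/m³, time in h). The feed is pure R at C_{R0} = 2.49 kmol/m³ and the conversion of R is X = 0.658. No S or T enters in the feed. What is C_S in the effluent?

1.09 kmol/m³

Exit C_R = C_{R0}(1−X) = 2.49×0.342 = 0.8516 kmol/m³.
A CSTR operates uniformly at the exit composition, giving r_S = 0.1618 and r_T = 0.08094 (each k·C_R^n at C_R = 0.8516).
Fraction of consumed R going to S: r_S/(r_S+r_T) = 0.6666.
C_S = 0.6666·C_{R0}·X = 0.6666×2.49×0.658 = 1.09 kmol/m³.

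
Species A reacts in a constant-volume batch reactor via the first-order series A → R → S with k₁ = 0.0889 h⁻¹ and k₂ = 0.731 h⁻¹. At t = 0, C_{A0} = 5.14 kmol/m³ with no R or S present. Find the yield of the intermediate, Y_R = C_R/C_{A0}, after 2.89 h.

For first-order series with pure A initially, C_R(t) = k₁C_{A0}/(k₂−k₁)·(e^(−k₁t) − e^(−k₂t)).
e^(−k₁t) = e^(−0.0889×2.89) = e^(−0.2569) = 0.7734; e^(−k₂t) = e^(−2.113) = 0.1209.
C_R = 0.0889×5.14/(0.731−0.0889) × (0.7734−0.1209) = 0.7116×0.6525 = 0.4644 kmol/m³.
Y_R = C_R/C_{A0} = 0.4644/5.14 = 0.0903.

0.0903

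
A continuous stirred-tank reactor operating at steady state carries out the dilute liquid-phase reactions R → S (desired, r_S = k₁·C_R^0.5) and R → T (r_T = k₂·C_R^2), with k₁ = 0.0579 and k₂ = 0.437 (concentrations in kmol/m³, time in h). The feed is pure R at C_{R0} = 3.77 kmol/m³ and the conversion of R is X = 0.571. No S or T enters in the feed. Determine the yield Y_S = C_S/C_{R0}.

0.0346

Exit C_R = C_{R0}(1−X) = 3.77×0.429 = 1.617 kmol/m³.
Rates in a CSTR are evaluated at the outlet concentration: r_S = 0.0579×1.617^0.5 = 0.07363, r_T = 0.437×1.617^2 = 1.143.
Fraction of consumed R going to S: r_S/(r_S+r_T) = 0.06052.
C_S = 0.06052·C_{R0}·X = 0.06052×3.77×0.571 = 0.130 kmol/m³; Y_S = C_S/C_{R0} = 0.0346.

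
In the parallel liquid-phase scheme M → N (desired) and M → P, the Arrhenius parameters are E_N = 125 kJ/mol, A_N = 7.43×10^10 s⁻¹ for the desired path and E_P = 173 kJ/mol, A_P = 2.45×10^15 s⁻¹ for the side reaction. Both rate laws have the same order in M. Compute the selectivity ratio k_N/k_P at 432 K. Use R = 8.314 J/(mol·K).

With equal orders, S_{N/P} = k_N/k_P = (A_N/A_P)·exp[(E_P−E_N)/(RT)].
(E_P−E_N)/(RT) = (173−125)×10³/(8.314×432) = 48000/3592 = 13.36.
k_N/k_P = (7.43×10^10/2.45×10^15)·exp(13.36) = 3.033×10^-5 × 6.369×10^5 = 19.3.

19.3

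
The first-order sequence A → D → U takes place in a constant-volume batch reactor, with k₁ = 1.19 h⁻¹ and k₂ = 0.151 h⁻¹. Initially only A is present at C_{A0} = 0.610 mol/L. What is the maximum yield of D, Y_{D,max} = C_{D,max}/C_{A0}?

0.741

For a first-order series the maximum intermediate yield is C_{D,max}/C_{A0} = (k₁/k₂)^[k₂/(k₂−k₁)].
= (1.19/0.151)^(0.151/(0.151−1.19)) = (7.881)^(-0.1453) = 0.7408.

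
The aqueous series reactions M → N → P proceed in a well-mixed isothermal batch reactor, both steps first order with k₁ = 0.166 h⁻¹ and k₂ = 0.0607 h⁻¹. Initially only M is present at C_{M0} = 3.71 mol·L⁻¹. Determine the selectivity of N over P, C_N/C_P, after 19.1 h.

The intermediate concentration in a first-order A→B→C sequence is C_N = k₁C_{M0}(e^(−k₁t) − e^(−k₂t))/(k₂−k₁).
e^(−k₁t) = e^(−0.166×19.1) = e^(−3.171) = 0.04198; e^(−k₂t) = e^(−1.159) = 0.3137.
C_N = 0.166×3.71/(0.0607−0.166) × (0.04198−0.3137) = (-5.849)×(-0.2717) = 1.589 mol·L⁻¹.
C_M = C_{M0}e^(−k₁t) = 0.1557 mol·L⁻¹, so C_P = C_{M0}−C_M−C_N = 1.965 mol·L⁻¹; C_N/C_P = 0.809.

0.809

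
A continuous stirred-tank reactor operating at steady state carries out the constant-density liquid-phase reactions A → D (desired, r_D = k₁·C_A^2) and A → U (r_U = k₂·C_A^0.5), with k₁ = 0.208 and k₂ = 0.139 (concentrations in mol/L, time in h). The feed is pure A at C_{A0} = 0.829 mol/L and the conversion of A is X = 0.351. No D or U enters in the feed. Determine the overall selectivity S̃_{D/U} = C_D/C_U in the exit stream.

0.591

Exit C_A = C_{A0}(1−X) = 0.829×0.649 = 0.5380 mol/L.
In a CSTR the entire volume is at exit conditions, so r_D = 0.208×0.5380^2 = 0.06021 and r_U = 0.139×0.5380^0.5 = 0.1020.
Overall selectivity = C_D/C_U = r_Dτ/(r_Uτ) = r_D/r_U = 0.591.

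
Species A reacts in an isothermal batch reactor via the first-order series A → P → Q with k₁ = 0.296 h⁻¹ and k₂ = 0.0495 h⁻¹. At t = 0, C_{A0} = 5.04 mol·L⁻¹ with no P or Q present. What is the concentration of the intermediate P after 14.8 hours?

For first-order series with pure A initially, C_P(t) = k₁C_{A0}/(k₂−k₁)·(e^(−k₁t) − e^(−k₂t)).
e^(−k₁t) = e^(−0.296×14.8) = e^(−4.381) = 0.01252; e^(−k₂t) = e^(−0.7326) = 0.4807.
C_P = 0.296×5.04/(0.0495−0.296) × (0.01252−0.4807) = (-6.052)×(-0.4681) = 2.833 mol·L⁻¹.

2.83 mol·L⁻¹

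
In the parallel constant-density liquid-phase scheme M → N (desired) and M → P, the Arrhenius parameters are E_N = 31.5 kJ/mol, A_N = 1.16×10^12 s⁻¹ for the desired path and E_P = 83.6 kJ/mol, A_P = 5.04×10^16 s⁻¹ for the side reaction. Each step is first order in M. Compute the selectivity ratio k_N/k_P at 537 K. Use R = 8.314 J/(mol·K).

With equal orders, S_{N/P} = k_N/k_P = (A_N/A_P)·exp[(E_P−E_N)/(RT)].
(E_P−E_N)/(RT) = (83.6−31.5)×10³/(8.314×537) = 52100/4465 = 11.67.
k_N/k_P = (1.16×10^12/5.04×10^16)·exp(11.67) = 2.302×10^-5 × 1.170×10^5 = 2.69.
Since E_N < E_P, lowering the temperature improves selectivity toward N.

2.69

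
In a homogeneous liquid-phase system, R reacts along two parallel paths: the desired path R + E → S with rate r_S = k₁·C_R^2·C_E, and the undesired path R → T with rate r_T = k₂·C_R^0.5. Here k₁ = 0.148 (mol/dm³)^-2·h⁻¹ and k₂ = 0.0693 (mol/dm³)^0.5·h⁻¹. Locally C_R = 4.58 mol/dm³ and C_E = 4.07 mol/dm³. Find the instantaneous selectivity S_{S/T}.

85.2

S_{S/T} = r_S/r_T = (k₁·C_R^2·C_E)/(k₂·C_R^0.5) = (k₁/k₂)·C_R^1.5·C_E.
= (0.148×4.580^2×4.070) / (0.0693×4.580^0.5) = 12.64/0.1483 = 85.2.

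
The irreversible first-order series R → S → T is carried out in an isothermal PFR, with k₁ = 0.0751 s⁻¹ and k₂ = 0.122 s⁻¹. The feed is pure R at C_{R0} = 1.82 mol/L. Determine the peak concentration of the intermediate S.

0.515 mol/L

For a first-order series the maximum intermediate yield is C_{S,max}/C_{R0} = (k₁/k₂)^[k₂/(k₂−k₁)].
= (0.0751/0.122)^(0.122/(0.122−0.0751)) = (0.6156)^(2.601) = 0.2830.
C_{S,max} = 0.2830×1.82 = 0.515 mol/L.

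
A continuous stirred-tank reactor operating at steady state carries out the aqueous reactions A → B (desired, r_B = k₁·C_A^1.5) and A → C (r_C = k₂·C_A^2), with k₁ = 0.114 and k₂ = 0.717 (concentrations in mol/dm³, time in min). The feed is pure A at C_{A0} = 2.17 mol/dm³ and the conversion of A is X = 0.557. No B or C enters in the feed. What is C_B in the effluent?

Exit C_A = C_{A0}(1−X) = 2.17×0.443 = 0.9613 mol/dm³.
In a CSTR the entire volume is at exit conditions, so r_B = 0.114×0.9613^1.5 = 0.1074 and r_C = 0.717×0.9613^2 = 0.6626.
Fraction of consumed A going to B: r_B/(r_B+r_C) = 0.1395.
C_B = 0.1395·C_{A0}·X = 0.1395×2.17×0.557 = 0.169 mol/dm³.

0.169 mol/dm³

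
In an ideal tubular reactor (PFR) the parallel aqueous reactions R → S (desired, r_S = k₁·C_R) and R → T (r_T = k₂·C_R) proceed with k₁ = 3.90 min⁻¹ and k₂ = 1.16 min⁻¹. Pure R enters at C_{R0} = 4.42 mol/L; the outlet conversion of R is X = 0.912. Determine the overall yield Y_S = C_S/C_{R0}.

0.703

C_R = C_{R0}(1−X) = 0.3890 mol/L.
Both paths are first order in R, so the instantaneous fraction to S is constant: dC_S/d(−C_R) = k₁/(k₁+k₂) = 0.7708.
C_S = 0.7708·(C_{R0}−C_R) = 0.7708×4.031 = 3.11 mol/L.
Y_S = C_S/C_{R0} = 3.107/4.42 = 0.703.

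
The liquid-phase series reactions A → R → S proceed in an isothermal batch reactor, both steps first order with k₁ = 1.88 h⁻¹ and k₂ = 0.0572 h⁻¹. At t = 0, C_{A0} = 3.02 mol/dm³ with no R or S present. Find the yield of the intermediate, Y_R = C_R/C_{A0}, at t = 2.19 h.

0.893

Solving the coupled first-order balances gives C_R(t) = [k₁/(k₂−k₁)]·C_{A0}·(e^(−k₁t) − e^(−k₂t)).
e^(−k₁t) = e^(−1.88×2.19) = e^(−4.117) = 0.01629; e^(−k₂t) = e^(−0.1253) = 0.8823.
C_R = 1.88×3.02/(0.0572−1.88) × (0.01629−0.8823) = (-3.115)×(-0.8660) = 2.697 mol/dm³.
Y_R = C_R/C_{A0} = 2.697/3.02 = 0.893.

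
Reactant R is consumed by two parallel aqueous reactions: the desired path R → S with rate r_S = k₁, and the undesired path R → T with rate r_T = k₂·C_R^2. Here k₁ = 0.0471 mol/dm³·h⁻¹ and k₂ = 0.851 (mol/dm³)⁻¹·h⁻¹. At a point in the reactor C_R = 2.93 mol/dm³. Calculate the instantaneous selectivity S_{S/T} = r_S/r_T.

0.00645

S_{S/T} = r_S/r_T = (k₁)/(k₂·C_R^2) = (k₁/k₂)·C_R^-2.
= (0.0471) / (0.851×2.930^2) = 0.04710/7.306 = 0.00645.
The undesired path is higher order in R, so low C_R (CSTR or dilute feed) favours S.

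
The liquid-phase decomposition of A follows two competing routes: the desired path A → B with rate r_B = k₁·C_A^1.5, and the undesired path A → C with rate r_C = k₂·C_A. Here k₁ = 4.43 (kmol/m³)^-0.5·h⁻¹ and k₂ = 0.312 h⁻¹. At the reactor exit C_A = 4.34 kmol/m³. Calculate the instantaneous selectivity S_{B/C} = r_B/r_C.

S_{B/C} = r_B/r_C = (k₁·C_A^1.5)/(k₂·C_A) = (k₁/k₂)·C_A^0.5.
= (4.43×4.340^1.5) / (0.312×4.340) = 40.05/1.354 = 29.6.

29.6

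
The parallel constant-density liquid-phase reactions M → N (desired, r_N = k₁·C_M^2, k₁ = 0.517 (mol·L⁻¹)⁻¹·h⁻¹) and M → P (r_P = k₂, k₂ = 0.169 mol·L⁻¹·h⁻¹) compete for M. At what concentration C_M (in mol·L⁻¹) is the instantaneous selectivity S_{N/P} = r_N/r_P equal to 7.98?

1.62 mol·L⁻¹

S_{N/P} = (k₁/k₂)·C_M^2 ⇒ C_M = (S·k₂/k₁)^(0.5).
= (7.98×0.169/0.517)^(0.5) = (2.609)^(0.5) = 1.62 mol·L⁻¹.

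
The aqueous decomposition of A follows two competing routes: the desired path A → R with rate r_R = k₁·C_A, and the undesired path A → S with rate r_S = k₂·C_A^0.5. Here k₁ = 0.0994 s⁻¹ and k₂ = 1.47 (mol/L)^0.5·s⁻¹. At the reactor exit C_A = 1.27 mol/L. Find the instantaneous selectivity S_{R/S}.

S_{R/S} = r_R/r_S = (k₁·C_A)/(k₂·C_A^0.5) = (k₁/k₂)·C_A^0.5.
= (0.0994×1.270) / (1.47×1.270^0.5) = 0.1262/1.657 = 0.0762.
Since the desired path is higher order in A, keeping C_A high (PFR or concentrated feed) favours R.

0.0762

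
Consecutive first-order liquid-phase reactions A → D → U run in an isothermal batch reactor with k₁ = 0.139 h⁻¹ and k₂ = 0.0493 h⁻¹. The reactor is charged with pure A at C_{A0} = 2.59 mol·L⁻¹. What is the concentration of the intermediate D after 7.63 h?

For first-order series with pure A initially, C_D(t) = k₁C_{A0}/(k₂−k₁)·(e^(−k₁t) − e^(−k₂t)).
e^(−k₁t) = e^(−0.139×7.63) = e^(−1.061) = 0.3463; e^(−k₂t) = e^(−0.3762) = 0.6865.
C_D = 0.139×2.59/(0.0493−0.139) × (0.3463−0.6865) = (-4.013)×(-0.3402) = 1.366 mol·L⁻¹.

1.37 mol·L⁻¹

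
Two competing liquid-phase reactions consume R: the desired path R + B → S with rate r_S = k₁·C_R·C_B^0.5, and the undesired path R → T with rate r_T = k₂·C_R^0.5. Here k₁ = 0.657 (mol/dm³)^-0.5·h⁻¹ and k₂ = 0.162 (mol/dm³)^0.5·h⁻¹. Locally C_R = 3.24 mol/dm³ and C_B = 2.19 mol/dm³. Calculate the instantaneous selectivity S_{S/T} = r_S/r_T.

10.8

S_{S/T} = r_S/r_T = (k₁·C_R·C_B^0.5)/(k₂·C_R^0.5) = (k₁/k₂)·C_R^0.5·C_B^0.5.
= (0.657×3.240×2.190^0.5) / (0.162×3.240^0.5) = 3.150/0.2916 = 10.8.
Since the desired path is higher order in R, keeping C_R high (PFR or concentrated feed) favours S.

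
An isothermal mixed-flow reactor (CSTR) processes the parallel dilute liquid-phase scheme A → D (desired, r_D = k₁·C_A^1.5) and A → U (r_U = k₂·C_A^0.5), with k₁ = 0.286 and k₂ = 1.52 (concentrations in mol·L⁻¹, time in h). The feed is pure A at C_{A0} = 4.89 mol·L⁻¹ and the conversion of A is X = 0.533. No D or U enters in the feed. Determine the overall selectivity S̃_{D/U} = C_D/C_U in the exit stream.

Exit C_A = C_{A0}(1−X) = 4.89×0.467 = 2.284 mol·L⁻¹.
In a CSTR the entire volume is at exit conditions, so r_D = 0.286×2.284^1.5 = 0.9870 and r_U = 1.52×2.284^0.5 = 2.297.
Overall selectivity = C_D/C_U = r_Dτ/(r_Uτ) = r_D/r_U = 0.430.

0.430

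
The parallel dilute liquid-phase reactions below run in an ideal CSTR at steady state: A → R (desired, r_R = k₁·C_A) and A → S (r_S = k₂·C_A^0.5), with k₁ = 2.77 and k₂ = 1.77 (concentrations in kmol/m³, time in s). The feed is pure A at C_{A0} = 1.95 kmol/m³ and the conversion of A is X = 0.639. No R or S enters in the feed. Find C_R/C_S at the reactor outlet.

1.31

Exit C_A = C_{A0}(1−X) = 1.95×0.361 = 0.7039 kmol/m³.
A CSTR operates uniformly at the exit composition, giving r_R = 1.950 and r_S = 1.485 (each k·C_A^n at C_A = 0.7039).
Overall selectivity = C_R/C_S = r_Rτ/(r_Sτ) = r_R/r_S = 1.31.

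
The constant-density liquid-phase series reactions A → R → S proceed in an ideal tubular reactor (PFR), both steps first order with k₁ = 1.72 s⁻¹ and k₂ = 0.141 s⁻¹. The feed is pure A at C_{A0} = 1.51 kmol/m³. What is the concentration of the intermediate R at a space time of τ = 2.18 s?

1.17 kmol/m³

Solving the coupled first-order balances gives C_R(τ) = [k₁/(k₂−k₁)]·C_{A0}·(e^(−k₁τ) − e^(−k₂τ)).
e^(−k₁τ) = e^(−1.72×2.18) = e^(−3.750) = 0.02353; e^(−k₂τ) = e^(−0.3074) = 0.7354.
C_R = 1.72×1.51/(0.141−1.72) × (0.02353−0.7354) = (-1.645)×(-0.7118) = 1.171 kmol/m³.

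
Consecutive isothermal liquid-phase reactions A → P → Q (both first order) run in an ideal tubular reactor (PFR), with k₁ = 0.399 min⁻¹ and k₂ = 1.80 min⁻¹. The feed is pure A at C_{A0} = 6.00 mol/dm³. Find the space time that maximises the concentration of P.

1.08 min

Setting dC_P/dτ = 0 gives τ_opt = ln(k₂/k₁)/(k₂−k₁).
= ln(1.80/0.399)/(1.80−0.399) = ln(4.511)/1.401 = 1.507/1.401 = 1.08 min.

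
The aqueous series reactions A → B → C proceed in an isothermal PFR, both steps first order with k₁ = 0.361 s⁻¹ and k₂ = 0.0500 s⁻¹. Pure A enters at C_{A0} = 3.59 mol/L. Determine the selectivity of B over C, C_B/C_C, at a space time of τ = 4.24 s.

7.18

Solving the coupled first-order balances gives C_B(τ) = [k₁/(k₂−k₁)]·C_{A0}·(e^(−k₁τ) − e^(−k₂τ)).
e^(−k₁τ) = e^(−0.361×4.24) = e^(−1.531) = 0.2164; e^(−k₂τ) = e^(−0.2120) = 0.8090.
C_B = 0.361×3.59/(0.0500−0.361) × (0.2164−0.8090) = (-4.167)×(-0.5926) = 2.469 mol/L.
C_A = C_{A0}e^(−k₁τ) = 0.7769 mol/L, so C_C = C_{A0}−C_A−C_B = 0.3438 mol/L; C_B/C_C = 7.18.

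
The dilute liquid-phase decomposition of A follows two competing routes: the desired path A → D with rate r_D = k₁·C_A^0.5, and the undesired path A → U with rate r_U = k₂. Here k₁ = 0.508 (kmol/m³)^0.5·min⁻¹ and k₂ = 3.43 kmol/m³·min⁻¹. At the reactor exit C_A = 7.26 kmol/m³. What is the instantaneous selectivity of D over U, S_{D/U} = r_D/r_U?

0.399

S_{D/U} = r_D/r_U = (k₁·C_A^0.5)/(k₂) = (k₁/k₂)·C_A^0.5.
= (0.508×7.260^0.5) / (3.43) = 1.369/3.430 = 0.399.
Since the desired path is higher order in A, keeping C_A high (PFR or concentrated feed) favours D.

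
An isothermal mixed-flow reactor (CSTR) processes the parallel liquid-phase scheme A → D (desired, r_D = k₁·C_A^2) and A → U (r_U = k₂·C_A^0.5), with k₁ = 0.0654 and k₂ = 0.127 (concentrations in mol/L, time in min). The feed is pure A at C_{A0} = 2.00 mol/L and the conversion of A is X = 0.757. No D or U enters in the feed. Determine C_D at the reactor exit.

Exit C_A = C_{A0}(1−X) = 2.00×0.243 = 0.4860 mol/L.
Rates in a CSTR are evaluated at the outlet concentration: r_D = 0.0654×0.4860^2 = 0.01545, r_U = 0.127×0.4860^0.5 = 0.08854.
Fraction of consumed A going to D: r_D/(r_D+r_U) = 0.1486.
C_D = 0.1486·C_{A0}·X = 0.1486×2.00×0.757 = 0.225 mol/L.

0.225 mol/L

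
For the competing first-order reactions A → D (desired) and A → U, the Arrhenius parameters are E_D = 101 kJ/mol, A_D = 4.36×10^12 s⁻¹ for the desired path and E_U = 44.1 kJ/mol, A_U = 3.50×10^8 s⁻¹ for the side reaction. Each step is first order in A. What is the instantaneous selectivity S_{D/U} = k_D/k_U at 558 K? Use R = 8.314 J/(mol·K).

k_D/k_U = (A_D/A_U)·exp[−(E_D−E_U)/(RT)] = (A_D/A_U)·exp[(E_U−E_D)/(RT)].
(E_U−E_D)/(RT) = (44.1−101)×10³/(8.314×558) = -56900/4639 = -12.27.
k_D/k_U = (4.36×10^12/3.50×10^8)·exp(-12.27) = 12457 × 4.714×10^-6 = 0.0587.
Since E_D > E_U, raising the temperature improves selectivity toward D.

0.0587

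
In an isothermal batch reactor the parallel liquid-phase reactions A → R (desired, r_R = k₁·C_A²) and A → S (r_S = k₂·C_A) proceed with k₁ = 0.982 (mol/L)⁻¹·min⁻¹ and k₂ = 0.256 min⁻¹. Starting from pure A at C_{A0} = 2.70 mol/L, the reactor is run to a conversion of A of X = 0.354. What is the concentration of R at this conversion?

0.854 mol/L

C_A = C_{A0}(1−X) = 1.744 mol/L.
Along a PFR/batch, dC_S/dC_A = −r_S/(r_R+r_S) = −k₂/(k₂+k₁·C_A).
Integrating from C_{A0} to C_A: C_S = (0.256/0.982)·ln[(0.256+0.982·2.70)/(0.256+0.982·1.74)] = 0.2607·ln(2.907/1.969) = 0.1016 mol/L.
Then C_R = (C_{A0}−C_A) − C_S = 0.9558 − 0.1016 = 0.8542 mol/L.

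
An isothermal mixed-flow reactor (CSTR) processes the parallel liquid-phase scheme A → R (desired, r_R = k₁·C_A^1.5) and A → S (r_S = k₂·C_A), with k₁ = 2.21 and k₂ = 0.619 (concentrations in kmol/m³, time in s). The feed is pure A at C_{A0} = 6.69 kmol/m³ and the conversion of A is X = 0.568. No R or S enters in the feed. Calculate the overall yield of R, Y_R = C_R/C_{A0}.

0.488

Exit C_A = C_{A0}(1−X) = 6.69×0.432 = 2.890 kmol/m³.
A CSTR operates uniformly at the exit composition, giving r_R = 10.86 and r_S = 1.789 (each k·C_A^n at C_A = 2.890).
Fraction of consumed A going to R: r_R/(r_R+r_S) = 0.8585.
C_R = 0.8585·C_{A0}·X = 0.8585×6.69×0.568 = 3.26 kmol/m³; Y_R = C_R/C_{A0} = 0.488.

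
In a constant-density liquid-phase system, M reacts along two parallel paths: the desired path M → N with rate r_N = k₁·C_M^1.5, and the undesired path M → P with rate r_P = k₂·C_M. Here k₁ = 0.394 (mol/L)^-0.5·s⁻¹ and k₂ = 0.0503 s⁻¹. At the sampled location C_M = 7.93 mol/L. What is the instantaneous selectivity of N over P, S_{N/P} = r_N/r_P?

22.1

S_{N/P} = r_N/r_P = (k₁·C_M^1.5)/(k₂·C_M) = (k₁/k₂)·C_M^0.5.
= (0.394×7.930^1.5) / (0.0503×7.930) = 8.798/0.3989 = 22.1.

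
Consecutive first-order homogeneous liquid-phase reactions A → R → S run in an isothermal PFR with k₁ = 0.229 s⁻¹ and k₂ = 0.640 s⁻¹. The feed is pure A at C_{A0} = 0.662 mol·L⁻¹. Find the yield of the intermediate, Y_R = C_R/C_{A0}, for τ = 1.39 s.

The intermediate concentration in a first-order A→B→C sequence is C_R = k₁C_{A0}(e^(−k₁τ) − e^(−k₂τ))/(k₂−k₁).
e^(−k₁τ) = e^(−0.229×1.39) = e^(−0.3183) = 0.7274; e^(−k₂τ) = e^(−0.8896) = 0.4108.
C_R = 0.229×0.662/(0.640−0.229) × (0.7274−0.4108) = 0.3689×0.3166 = 0.1168 mol·L⁻¹.
Y_R = C_R/C_{A0} = 0.1168/0.662 = 0.176.

0.176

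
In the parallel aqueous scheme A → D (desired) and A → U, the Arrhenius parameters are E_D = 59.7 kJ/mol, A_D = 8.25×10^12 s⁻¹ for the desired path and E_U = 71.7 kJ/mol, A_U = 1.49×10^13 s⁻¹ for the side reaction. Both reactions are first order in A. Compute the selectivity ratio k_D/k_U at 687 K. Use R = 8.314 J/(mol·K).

With equal orders, S_{D/U} = k_D/k_U = (A_D/A_U)·exp[(E_U−E_D)/(RT)].
(E_U−E_D)/(RT) = (71.7−59.7)×10³/(8.314×687) = 12000/5712 = 2.101.
k_D/k_U = (8.25×10^12/1.49×10^13)·exp(2.101) = 0.5537 × 8.174 = 4.53.
Since E_D < E_U, lowering the temperature improves selectivity toward D.

4.53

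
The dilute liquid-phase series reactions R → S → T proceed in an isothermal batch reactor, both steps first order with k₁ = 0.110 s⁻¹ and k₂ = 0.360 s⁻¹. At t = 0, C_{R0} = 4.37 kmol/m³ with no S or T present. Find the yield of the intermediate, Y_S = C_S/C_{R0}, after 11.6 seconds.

0.116

For first-order series with pure R initially, C_S(t) = k₁C_{R0}/(k₂−k₁)·(e^(−k₁t) − e^(−k₂t)).
e^(−k₁t) = e^(−0.110×11.6) = e^(−1.276) = 0.2792; e^(−k₂t) = e^(−4.176) = 0.01536.
C_S = 0.110×4.37/(0.360−0.110) × (0.2792−0.01536) = 1.923×0.2638 = 0.5072 kmol/m³.
Y_S = C_S/C_{R0} = 0.5072/4.37 = 0.116.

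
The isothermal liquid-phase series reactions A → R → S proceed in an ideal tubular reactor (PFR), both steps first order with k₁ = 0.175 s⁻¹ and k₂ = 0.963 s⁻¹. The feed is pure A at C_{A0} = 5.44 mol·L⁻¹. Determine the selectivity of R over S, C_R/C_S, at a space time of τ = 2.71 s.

0.477

Solving the coupled first-order balances gives C_R(τ) = [k₁/(k₂−k₁)]·C_{A0}·(e^(−k₁τ) − e^(−k₂τ)).
e^(−k₁τ) = e^(−0.175×2.71) = e^(−0.4742) = 0.6224; e^(−k₂τ) = e^(−2.610) = 0.07355.
C_R = 0.175×5.44/(0.963−0.175) × (0.6224−0.07355) = 1.208×0.5488 = 0.6630 mol·L⁻¹.
C_A = C_{A0}e^(−k₁τ) = 3.386 mol·L⁻¹, so C_S = C_{A0}−C_A−C_R = 1.391 mol·L⁻¹; C_R/C_S = 0.477.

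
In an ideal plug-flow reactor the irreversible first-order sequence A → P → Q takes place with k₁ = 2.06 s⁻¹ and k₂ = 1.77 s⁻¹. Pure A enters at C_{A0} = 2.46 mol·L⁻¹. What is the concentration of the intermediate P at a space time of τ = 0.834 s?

Solving the coupled first-order balances gives C_P(τ) = [k₁/(k₂−k₁)]·C_{A0}·(e^(−k₁τ) − e^(−k₂τ)).
e^(−k₁τ) = e^(−2.06×0.834) = e^(−1.718) = 0.1794; e^(−k₂τ) = e^(−1.476) = 0.2285.
C_P = 2.06×2.46/(1.77−2.06) × (0.1794−0.2285) = (-17.47)×(-0.04909) = 0.8578 mol·L⁻¹.

0.858 mol·L⁻¹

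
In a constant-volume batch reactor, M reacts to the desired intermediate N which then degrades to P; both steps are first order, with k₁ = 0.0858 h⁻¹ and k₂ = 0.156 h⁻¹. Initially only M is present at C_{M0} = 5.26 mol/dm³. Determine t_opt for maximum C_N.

8.52 h

Setting dC_N/dt = 0 gives t_opt = ln(k₂/k₁)/(k₂−k₁).
= ln(0.156/0.0858)/(0.156−0.0858) = ln(1.818)/0.07020 = 0.5978/0.07020 = 8.52 h.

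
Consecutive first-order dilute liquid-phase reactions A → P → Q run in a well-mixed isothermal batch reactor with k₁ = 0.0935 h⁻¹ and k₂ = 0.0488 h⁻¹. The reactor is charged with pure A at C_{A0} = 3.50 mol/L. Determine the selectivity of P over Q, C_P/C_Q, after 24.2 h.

0.900

Solving the coupled first-order balances gives C_P(t) = [k₁/(k₂−k₁)]·C_{A0}·(e^(−k₁t) − e^(−k₂t)).
e^(−k₁t) = e^(−0.0935×24.2) = e^(−2.263) = 0.1041; e^(−k₂t) = e^(−1.181) = 0.3070.
C_P = 0.0935×3.50/(0.0488−0.0935) × (0.1041−0.3070) = (-7.321)×(-0.2029) = 1.486 mol/L.
C_A = C_{A0}e^(−k₁t) = 0.3642 mol/L, so C_Q = C_{A0}−C_A−C_P = 1.650 mol/L; C_P/C_Q = 0.900.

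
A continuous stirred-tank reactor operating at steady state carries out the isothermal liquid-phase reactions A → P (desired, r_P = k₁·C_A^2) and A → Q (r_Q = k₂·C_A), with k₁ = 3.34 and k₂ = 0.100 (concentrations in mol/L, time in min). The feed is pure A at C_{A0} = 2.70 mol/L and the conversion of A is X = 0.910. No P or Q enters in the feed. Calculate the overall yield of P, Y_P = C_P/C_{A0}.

0.810

Exit C_A = C_{A0}(1−X) = 2.70×0.0900 = 0.2430 mol/L.
A CSTR operates uniformly at the exit composition, giving r_P = 0.1972 and r_Q = 0.02430 (each k·C_A^n at C_A = 0.2430).
Fraction of consumed A going to P: r_P/(r_P+r_Q) = 0.8903.
C_P = 0.8903·C_{A0}·X = 0.8903×2.70×0.910 = 2.19 mol/L; Y_P = C_P/C_{A0} = 0.810.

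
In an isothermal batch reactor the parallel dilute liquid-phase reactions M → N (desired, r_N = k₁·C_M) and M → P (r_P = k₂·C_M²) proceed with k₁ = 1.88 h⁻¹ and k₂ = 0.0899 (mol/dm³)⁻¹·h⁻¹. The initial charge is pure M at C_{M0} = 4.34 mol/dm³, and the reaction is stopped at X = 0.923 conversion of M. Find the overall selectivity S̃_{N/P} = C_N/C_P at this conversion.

C_M = C_{M0}(1−X) = 0.3342 mol/dm³.
Along a PFR/batch, dC_N/dC_M = −r_N/(r_N+r_P) = −k₁/(k₁+k₂·C_M).
Integrating from C_{M0} to C_M: C_N = (1.88/0.0899)·ln[(1.88+0.0899·4.34)/(1.88+0.0899·0.334)] = 20.91·ln(2.270/1.910) = 3.612 mol/dm³.
C_P = (C_{M0}−C_M)−C_N = 0.3937 mol/dm³; S̃_{N/P} = 3.612/0.3937 = 9.17.

9.17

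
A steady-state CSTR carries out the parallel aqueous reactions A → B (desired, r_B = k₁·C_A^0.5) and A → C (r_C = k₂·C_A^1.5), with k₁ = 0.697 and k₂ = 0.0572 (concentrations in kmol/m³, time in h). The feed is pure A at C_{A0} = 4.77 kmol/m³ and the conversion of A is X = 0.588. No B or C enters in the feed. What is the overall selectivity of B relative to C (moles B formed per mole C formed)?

Exit C_A = C_{A0}(1−X) = 4.77×0.412 = 1.965 kmol/m³.
Rates in a CSTR are evaluated at the outlet concentration: r_B = 0.697×1.965^0.5 = 0.9771, r_C = 0.0572×1.965^1.5 = 0.1576.
Overall selectivity = C_B/C_C = r_Bτ/(r_Cτ) = r_B/r_C = 6.20.

6.20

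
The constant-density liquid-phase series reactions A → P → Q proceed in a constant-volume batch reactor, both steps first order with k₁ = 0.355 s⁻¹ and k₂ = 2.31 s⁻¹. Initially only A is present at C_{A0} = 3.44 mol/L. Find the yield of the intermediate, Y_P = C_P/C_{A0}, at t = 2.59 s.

The intermediate concentration in a first-order A→B→C sequence is C_P = k₁C_{A0}(e^(−k₁t) − e^(−k₂t))/(k₂−k₁).
e^(−k₁t) = e^(−0.355×2.59) = e^(−0.9194) = 0.3987; e^(−k₂t) = e^(−5.983) = 0.002522.
C_P = 0.355×3.44/(2.31−0.355) × (0.3987−0.002522) = 0.6247×0.3962 = 0.2475 mol/L.
Y_P = C_P/C_{A0} = 0.2475/3.44 = 0.0719.

0.0719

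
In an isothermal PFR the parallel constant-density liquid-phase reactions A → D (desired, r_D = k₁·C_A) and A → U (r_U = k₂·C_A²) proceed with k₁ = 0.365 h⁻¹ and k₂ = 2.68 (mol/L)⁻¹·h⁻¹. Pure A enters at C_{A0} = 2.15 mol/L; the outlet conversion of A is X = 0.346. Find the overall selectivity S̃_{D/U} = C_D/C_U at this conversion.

C_A = C_{A0}(1−X) = 1.406 mol/L.
Along a PFR/batch, dC_D/dC_A = −r_D/(r_D+r_U) = −k₁/(k₁+k₂·C_A).
Integrating from C_{A0} to C_A: C_D = (0.365/2.68)·ln[(0.365+2.68·2.15)/(0.365+2.68·1.41)] = 0.1362·ln(6.127/4.133) = 0.05361 mol/L.
C_U = (C_{A0}−C_A)−C_D = 0.6903 mol/L; S̃_{D/U} = 0.05361/0.6903 = 0.0777.

0.0777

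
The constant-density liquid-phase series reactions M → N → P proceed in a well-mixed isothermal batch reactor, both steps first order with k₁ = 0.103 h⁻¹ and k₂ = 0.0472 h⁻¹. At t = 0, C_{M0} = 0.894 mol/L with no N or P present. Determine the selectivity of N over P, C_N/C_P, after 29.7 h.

The intermediate concentration in a first-order A→B→C sequence is C_N = k₁C_{M0}(e^(−k₁t) − e^(−k₂t))/(k₂−k₁).
e^(−k₁t) = e^(−0.103×29.7) = e^(−3.059) = 0.04693; e^(−k₂t) = e^(−1.402) = 0.2461.
C_N = 0.103×0.894/(0.0472−0.103) × (0.04693−0.2461) = (-1.650)×(-0.1992) = 0.3287 mol/L.
C_M = C_{M0}e^(−k₁t) = 0.04196 mol/L, so C_P = C_{M0}−C_M−C_N = 0.5233 mol/L; C_N/C_P = 0.628.

0.628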